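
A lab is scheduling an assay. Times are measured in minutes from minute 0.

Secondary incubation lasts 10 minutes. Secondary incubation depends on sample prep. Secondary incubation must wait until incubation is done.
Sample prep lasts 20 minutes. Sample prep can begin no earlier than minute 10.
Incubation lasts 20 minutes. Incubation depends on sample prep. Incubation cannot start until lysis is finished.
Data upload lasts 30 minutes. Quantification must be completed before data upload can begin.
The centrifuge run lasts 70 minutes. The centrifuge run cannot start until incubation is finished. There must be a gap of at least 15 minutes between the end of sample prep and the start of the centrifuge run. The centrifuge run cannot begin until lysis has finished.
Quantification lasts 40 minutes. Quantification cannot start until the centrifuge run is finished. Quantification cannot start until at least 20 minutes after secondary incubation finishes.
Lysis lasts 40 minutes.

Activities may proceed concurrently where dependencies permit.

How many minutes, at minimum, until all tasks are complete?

Lysis has no prerequisites, so it starts at minute 0 and finishes at minute 40.
After its own release at minute 10, sample prep can start at minute 10 and finishes at minute 30.
Incubation needs all of sample prep (finishes minute 30); lysis (finishes minute 40). That puts its earliest start at minute 40; it finishes at 40 + 20 = minute 60.
For secondary incubation: sample prep (finishes minute 30); incubation (finishes minute 60). Taking the maximum gives a start of minute 60, and it finishes at 60 + 10 = minute 70.
The centrifuge run has to wait for incubation (finishes minute 60); sample prep (finishes minute 30, plus 15-minute gap → minute 45); lysis (finishes minute 40). The latest of these is minute 60, so the centrifuge run runs minute 60 to 60 + 70 = minute 130.
Quantification cannot start until the centrifuge run (finishes minute 130); secondary incubation (finishes minute 70, plus 20-minute gap → minute 90). The controlling bound is minute 130, so quantification finishes at 130 + 40 = minute 170.
After quantification (finishes minute 170), data upload can start at minute 170 and finishes at minute 200.
All tasks are finished once the last one completes. Finish times: Sample prep at 30, Lysis at 40, Incubation at 60, The centrifuge run at 130, Secondary incubation at 70, Quantification at 170, Data upload at 200. The latest is minute 200.

200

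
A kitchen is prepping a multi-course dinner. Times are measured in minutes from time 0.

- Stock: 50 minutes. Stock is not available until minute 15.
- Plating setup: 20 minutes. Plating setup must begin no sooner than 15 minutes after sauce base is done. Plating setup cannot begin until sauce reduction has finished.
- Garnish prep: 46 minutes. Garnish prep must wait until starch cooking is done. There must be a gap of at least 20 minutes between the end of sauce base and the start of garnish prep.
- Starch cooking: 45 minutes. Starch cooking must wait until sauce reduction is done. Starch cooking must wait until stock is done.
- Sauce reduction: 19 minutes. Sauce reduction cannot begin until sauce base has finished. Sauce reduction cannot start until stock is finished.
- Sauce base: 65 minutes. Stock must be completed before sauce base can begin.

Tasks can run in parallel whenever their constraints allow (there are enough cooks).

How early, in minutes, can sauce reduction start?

130

Stock cannot begin until its own release at minute 15. It runs from minute 15 to 15 + 50 = minute 65.
Sauce base waits on stock (finishes minute 65), so it starts at minute 65 and finishes at 65 + 65 = minute 130.
Sauce reduction waits on sauce base (finishes minute 130); stock (finishes minute 65). The latest of these is minute 130, which is the earliest sauce reduction can start.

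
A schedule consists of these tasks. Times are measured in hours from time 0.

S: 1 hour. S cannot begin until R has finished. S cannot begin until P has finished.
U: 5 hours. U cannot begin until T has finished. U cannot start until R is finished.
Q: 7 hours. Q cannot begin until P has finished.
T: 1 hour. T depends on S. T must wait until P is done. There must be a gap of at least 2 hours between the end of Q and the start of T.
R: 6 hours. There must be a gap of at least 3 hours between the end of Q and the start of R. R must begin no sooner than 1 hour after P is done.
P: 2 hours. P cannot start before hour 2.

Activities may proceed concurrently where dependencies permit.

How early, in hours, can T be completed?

P waits on its own release at hour 2, so it starts at hour 2 and finishes at 2 + 2 = hour 4.
Q cannot begin until P (finishes hour 4). It runs from hour 4 to 4 + 7 = hour 11.
R needs all of Q (finishes hour 11, plus 3-hour gap → hour 14); P (finishes hour 4, plus 1-hour gap → hour 5). That puts its earliest start at hour 14; it finishes at 14 + 6 = hour 20.
S needs all of R (finishes hour 20); P (finishes hour 4). That puts its earliest start at hour 20; it finishes at 20 + 1 = hour 21.
T has to wait for S (finishes hour 21); P (finishes hour 4); Q (finishes hour 11, plus 2-hour gap → hour 13). The latest of these is hour 21, so T runs hour 21 to 21 + 1 = hour 22.

22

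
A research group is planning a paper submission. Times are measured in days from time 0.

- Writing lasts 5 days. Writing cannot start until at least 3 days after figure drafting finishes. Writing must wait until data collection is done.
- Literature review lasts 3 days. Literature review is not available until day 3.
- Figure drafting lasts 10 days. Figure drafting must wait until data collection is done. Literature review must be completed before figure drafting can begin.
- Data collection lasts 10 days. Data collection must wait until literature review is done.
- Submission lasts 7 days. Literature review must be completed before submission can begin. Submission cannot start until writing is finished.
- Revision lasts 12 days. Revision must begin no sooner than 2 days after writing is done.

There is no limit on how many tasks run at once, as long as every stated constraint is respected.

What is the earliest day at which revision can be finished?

Literature review cannot begin until its own release at day 3. It runs from day 3 to 3 + 3 = day 6.
Data collection waits on literature review (finishes day 6), so it starts at day 6 and finishes at 6 + 10 = day 16.
Figure drafting has to wait for data collection (finishes day 16); literature review (finishes day 6). The latest of these is day 16, so figure drafting runs day 16 to 16 + 10 = day 26.
Writing has to wait for figure drafting (finishes day 26, plus 3-day gap → day 29); data collection (finishes day 16). The latest of these is day 29, so writing runs day 29 to 29 + 5 = day 34.
Revision cannot begin until writing (finishes day 34, plus 2-day gap → day 36). It runs from day 36 to 36 + 12 = day 48.

48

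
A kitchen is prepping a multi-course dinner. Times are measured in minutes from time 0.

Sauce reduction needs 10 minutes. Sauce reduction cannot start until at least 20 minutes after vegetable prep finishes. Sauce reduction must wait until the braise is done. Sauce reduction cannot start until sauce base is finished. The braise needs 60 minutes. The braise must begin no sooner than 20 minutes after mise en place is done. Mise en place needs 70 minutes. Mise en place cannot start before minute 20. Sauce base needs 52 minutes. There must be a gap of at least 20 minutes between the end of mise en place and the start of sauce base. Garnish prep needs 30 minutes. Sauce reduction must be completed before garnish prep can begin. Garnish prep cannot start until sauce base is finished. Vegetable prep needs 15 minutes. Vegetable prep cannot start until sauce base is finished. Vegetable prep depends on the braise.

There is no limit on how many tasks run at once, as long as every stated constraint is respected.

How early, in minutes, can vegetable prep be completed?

Mise en place cannot begin until its own release at minute 20. It runs from minute 20 to 20 + 70 = minute 90.
The braise waits on mise en place (finishes minute 90, plus 20-minute gap → minute 110), so it starts at minute 110 and finishes at 110 + 60 = minute 170.
Sauce base waits on mise en place (finishes minute 90, plus 20-minute gap → minute 110), so it starts at minute 110 and finishes at 110 + 52 = minute 162.
Vegetable prep has to wait for sauce base (finishes minute 162); the braise (finishes minute 170). The latest of these is minute 170, so vegetable prep runs minute 170 to 170 + 15 = minute 185.

185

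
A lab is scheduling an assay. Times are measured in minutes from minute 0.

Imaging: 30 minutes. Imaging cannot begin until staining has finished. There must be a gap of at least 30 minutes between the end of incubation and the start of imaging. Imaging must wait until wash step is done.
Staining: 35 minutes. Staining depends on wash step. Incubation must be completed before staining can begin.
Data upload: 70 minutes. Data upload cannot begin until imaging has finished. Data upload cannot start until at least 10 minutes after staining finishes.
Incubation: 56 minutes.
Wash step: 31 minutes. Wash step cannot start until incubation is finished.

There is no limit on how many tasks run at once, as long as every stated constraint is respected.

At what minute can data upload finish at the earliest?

222

Incubation has no prerequisites, so it starts at minute 0 and finishes at minute 56.
Wash step waits on incubation (finishes minute 56), so it starts at minute 56 and finishes at 56 + 31 = minute 87.
Staining needs all of wash step (finishes minute 87); incubation (finishes minute 56). That puts its earliest start at minute 87; it finishes at 87 + 35 = minute 122.
Imaging cannot start until staining (finishes minute 122); incubation (finishes minute 56, plus 30-minute gap → minute 86); wash step (finishes minute 87). The controlling bound is minute 122, so imaging finishes at 122 + 30 = minute 152.
Data upload needs all of imaging (finishes minute 152); staining (finishes minute 122, plus 10-minute gap → minute 132). That puts its earliest start at minute 152; it finishes at 152 + 70 = minute 222.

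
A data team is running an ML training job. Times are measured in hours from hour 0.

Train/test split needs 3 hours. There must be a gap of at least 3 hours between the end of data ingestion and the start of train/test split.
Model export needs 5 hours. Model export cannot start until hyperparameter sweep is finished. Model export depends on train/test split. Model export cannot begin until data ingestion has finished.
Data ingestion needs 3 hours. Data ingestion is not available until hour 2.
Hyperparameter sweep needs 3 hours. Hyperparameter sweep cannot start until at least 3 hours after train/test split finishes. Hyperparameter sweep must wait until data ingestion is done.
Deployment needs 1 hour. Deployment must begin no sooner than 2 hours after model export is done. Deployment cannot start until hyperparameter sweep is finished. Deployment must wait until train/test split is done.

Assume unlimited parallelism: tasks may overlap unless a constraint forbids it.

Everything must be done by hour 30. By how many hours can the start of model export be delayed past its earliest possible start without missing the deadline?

5

Data ingestion waits on its own release at hour 2, so it starts at hour 2 and finishes at 2 + 3 = hour 5.
After data ingestion (finishes hour 5, plus 3-hour gap → hour 8), train/test split can start at hour 8 and finishes at hour 11.
Hyperparameter sweep needs all of train/test split (finishes hour 11, plus 3-hour gap → hour 14); data ingestion (finishes hour 5). That puts its earliest start at hour 14; it finishes at 14 + 3 = hour 17.
For model export: hyperparameter sweep (finishes hour 17); train/test split (finishes hour 11); data ingestion (finishes hour 5). Taking the maximum gives a start of hour 17, and it finishes at 17 + 5 = hour 22.

Working backward from the deadline:
Deployment must finish by hour 30; it takes 1 hour, so it must start by 30 − 1 = hour 29.
Model export must finish before deployment (must start by hour 29, minus 2-hour gap → hour 27). With a 5-hour duration, model export must start by 27 − 5 = hour 22.
So model export can start as early as hour 17 and as late as hour 22, giving 22 − 17 = 5 hours of slack.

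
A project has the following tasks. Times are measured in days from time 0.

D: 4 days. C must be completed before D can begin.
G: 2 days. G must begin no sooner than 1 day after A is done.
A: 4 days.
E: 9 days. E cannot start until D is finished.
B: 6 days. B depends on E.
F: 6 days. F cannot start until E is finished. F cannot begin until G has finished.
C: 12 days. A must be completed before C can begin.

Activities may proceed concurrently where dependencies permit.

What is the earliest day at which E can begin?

20

A has no prerequisites, so it starts at day 0 and finishes at day 4.
After A (finishes day 4), C can start at day 4 and finishes at day 16.
After C (finishes day 16), D can start at day 16 and finishes at day 20.
E waits on D (finishes day 20), so the earliest it can start is day 20.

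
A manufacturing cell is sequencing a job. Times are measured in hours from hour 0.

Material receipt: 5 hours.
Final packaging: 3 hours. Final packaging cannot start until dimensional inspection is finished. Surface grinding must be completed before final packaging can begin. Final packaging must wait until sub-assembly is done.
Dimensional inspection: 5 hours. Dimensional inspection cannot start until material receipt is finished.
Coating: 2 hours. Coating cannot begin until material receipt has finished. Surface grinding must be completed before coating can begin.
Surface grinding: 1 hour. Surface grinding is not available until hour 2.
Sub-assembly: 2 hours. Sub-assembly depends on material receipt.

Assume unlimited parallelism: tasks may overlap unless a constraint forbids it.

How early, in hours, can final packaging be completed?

13

Surface grinding cannot begin until its own release at hour 2. It runs from hour 2 to 2 + 1 = hour 3.
Material receipt has no prerequisites, so it starts at hour 0 and finishes at hour 5.
Sub-assembly cannot begin until material receipt (finishes hour 5). It runs from hour 5 to 5 + 2 = hour 7.
Dimensional inspection cannot begin until material receipt (finishes hour 5). It runs from hour 5 to 5 + 5 = hour 10.
Final packaging has to wait for dimensional inspection (finishes hour 10); surface grinding (finishes hour 3); sub-assembly (finishes hour 7). The latest of these is hour 10, so final packaging runs hour 10 to 10 + 3 = hour 13.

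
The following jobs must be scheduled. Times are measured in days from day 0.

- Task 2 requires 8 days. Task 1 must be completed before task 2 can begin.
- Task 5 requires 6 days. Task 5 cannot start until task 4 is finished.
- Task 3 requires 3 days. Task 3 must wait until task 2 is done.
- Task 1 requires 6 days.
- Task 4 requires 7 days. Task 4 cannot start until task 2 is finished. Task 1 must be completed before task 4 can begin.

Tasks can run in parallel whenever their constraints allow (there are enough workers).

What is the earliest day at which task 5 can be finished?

27

Nothing blocks task 1, so it runs from day 0 to day 6.
Task 2 cannot begin until task 1 (finishes day 6). It runs from day 6 to 6 + 8 = day 14.
Task 4 has to wait for task 2 (finishes day 14); task 1 (finishes day 6). The latest of these is day 14, so task 4 runs day 14 to 14 + 7 = day 21.
Task 5 cannot begin until task 4 (finishes day 21). It runs from day 21 to 21 + 6 = day 27.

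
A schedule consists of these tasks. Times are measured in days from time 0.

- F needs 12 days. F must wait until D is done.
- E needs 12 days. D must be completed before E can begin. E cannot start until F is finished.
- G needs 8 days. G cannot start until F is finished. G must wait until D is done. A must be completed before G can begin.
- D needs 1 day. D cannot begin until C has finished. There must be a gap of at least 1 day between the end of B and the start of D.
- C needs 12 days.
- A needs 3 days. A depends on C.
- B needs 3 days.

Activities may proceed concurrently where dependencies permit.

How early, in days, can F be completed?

25

C can start immediately at day 0; it finishes at day 12.
B can start immediately at day 0; it finishes at day 3.
D has to wait for C (finishes day 12); B (finishes day 3, plus 1-day gap → day 4). The latest of these is day 12, so D runs day 12 to 12 + 1 = day 13.
F cannot begin until D (finishes day 13). It runs from day 13 to 13 + 12 = day 25.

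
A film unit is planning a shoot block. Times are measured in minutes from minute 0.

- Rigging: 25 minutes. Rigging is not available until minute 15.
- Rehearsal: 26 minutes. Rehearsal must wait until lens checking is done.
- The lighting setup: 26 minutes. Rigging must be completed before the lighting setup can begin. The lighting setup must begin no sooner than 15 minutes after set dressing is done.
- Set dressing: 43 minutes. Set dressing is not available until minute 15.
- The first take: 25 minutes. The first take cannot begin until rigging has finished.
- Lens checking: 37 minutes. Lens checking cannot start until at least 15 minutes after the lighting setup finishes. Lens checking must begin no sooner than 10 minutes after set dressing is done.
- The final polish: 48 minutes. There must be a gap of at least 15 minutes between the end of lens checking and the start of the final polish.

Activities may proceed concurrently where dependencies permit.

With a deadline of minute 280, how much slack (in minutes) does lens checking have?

66

Set dressing cannot begin until its own release at minute 15. It runs from minute 15 to 15 + 43 = minute 58.
Rigging cannot begin until its own release at minute 15. It runs from minute 15 to 15 + 25 = minute 40.
The lighting setup has to wait for rigging (finishes minute 40); set dressing (finishes minute 58, plus 15-minute gap → minute 73). The latest of these is minute 73, so the lighting setup runs minute 73 to 73 + 26 = minute 99.
Lens checking cannot start until the lighting setup (finishes minute 99, plus 15-minute gap → minute 114); set dressing (finishes minute 58, plus 10-minute gap → minute 68). The controlling bound is minute 114, so lens checking finishes at 114 + 37 = minute 151.

Working backward from the deadline:
To finish by minute 280, rehearsal (duration 26) must start no later than minute 254.
The final polish must finish by minute 280; it takes 48 minutes, so it must start by 280 − 48 = minute 232.
Lens checking feeds rehearsal (must start by minute 254); the final polish (must start by minute 232, minus 15-minute gap → minute 217). Taking the minimum, lens checking must finish by minute 217 and start by 217 − 37 = minute 180.
So lens checking can start as early as minute 114 and as late as minute 180, giving 180 − 114 = 66 minutes of slack.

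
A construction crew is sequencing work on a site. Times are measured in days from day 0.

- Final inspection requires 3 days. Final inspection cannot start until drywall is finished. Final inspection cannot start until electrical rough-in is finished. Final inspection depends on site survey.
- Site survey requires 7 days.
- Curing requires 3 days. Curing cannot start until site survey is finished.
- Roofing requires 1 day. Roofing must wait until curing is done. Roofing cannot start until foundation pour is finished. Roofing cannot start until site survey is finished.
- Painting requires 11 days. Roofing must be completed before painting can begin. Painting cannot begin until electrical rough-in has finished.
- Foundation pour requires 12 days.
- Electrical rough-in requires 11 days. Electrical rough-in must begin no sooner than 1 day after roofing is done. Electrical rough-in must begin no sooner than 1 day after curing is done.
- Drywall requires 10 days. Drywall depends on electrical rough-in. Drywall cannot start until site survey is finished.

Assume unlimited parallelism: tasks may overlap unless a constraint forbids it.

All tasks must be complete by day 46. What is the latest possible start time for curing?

To finish by day 46, final inspection (duration 3) must start no later than day 43.
Drywall must finish before final inspection (must start by day 43). With a 10-day duration, drywall must start by 43 − 10 = day 33.
Painting has no dependents, so it just needs to finish by day 46. Starting by 46 − 11 = day 35 achieves that.
For electrical rough-in: drywall (must start by day 33); painting (must start by day 35); final inspection (must start by day 43). The most restrictive is day 33; with an 11-day duration, electrical rough-in must start by day 22.
Roofing must finish in time for electrical rough-in (must start by day 22, minus 1-day gap → day 21); painting (must start by day 35). The tightest is day 21, so roofing must start by 21 − 1 = day 20.
Curing feeds roofing (must start by day 20); electrical rough-in (must start by day 22, minus 1-day gap → day 21). Taking the minimum, curing must finish by day 20 and start by 20 − 3 = day 17.

17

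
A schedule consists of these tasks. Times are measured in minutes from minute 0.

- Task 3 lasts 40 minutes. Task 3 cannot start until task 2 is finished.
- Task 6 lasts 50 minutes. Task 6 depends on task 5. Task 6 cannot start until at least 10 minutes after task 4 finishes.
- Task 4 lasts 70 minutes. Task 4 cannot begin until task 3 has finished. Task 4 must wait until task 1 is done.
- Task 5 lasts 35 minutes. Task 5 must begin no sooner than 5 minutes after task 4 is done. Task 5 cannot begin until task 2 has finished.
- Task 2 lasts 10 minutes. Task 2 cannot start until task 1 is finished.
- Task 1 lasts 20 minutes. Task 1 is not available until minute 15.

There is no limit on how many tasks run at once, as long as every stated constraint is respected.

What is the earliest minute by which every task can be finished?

245

Task 1 waits on its own release at minute 15, so it starts at minute 15 and finishes at 15 + 20 = minute 35.
Task 2 cannot begin until task 1 (finishes minute 35). It runs from minute 35 to 35 + 10 = minute 45.
After task 2 (finishes minute 45), task 3 can start at minute 45 and finishes at minute 85.
Task 4 has to wait for task 3 (finishes minute 85); task 1 (finishes minute 35). The latest of these is minute 85, so task 4 runs minute 85 to 85 + 70 = minute 155.
Task 5 needs all of task 4 (finishes minute 155, plus 5-minute gap → minute 160); task 2 (finishes minute 45). That puts its earliest start at minute 160; it finishes at 160 + 35 = minute 195.
Task 6 cannot start until task 5 (finishes minute 195); task 4 (finishes minute 155, plus 10-minute gap → minute 165). The controlling bound is minute 195, so task 6 finishes at 195 + 50 = minute 245.
All tasks are finished once the last one completes. Finish times: Task 1 at 35, Task 2 at 45, Task 3 at 85, Task 4 at 155, Task 5 at 195, Task 6 at 245. The latest is minute 245.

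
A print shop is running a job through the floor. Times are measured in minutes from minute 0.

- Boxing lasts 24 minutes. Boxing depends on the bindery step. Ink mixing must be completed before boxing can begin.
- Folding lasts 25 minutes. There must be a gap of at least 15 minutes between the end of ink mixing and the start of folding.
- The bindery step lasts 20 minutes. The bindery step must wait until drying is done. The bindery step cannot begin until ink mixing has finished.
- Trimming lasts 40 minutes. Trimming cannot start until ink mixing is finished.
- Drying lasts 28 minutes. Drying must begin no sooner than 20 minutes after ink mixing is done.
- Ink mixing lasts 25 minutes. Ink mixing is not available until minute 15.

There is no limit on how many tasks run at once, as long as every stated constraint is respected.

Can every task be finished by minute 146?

Yes

Ink mixing waits on its own release at minute 15, so it starts at minute 15 and finishes at 15 + 25 = minute 40.
After ink mixing (finishes minute 40, plus 15-minute gap → minute 55), folding can start at minute 55 and finishes at minute 80.
Trimming waits on ink mixing (finishes minute 40), so it starts at minute 40 and finishes at 40 + 40 = minute 80.
Drying cannot begin until ink mixing (finishes minute 40, plus 20-minute gap → minute 60). It runs from minute 60 to 60 + 28 = minute 88.
The bindery step needs all of drying (finishes minute 88); ink mixing (finishes minute 40). That puts its earliest start at minute 88; it finishes at 88 + 20 = minute 108.
Boxing has to wait for the bindery step (finishes minute 108); ink mixing (finishes minute 40). The latest of these is minute 108, so boxing runs minute 108 to 108 + 24 = minute 132.
Every task is finished by minute 132, which is no later than the deadline of 146, so the schedule is feasible.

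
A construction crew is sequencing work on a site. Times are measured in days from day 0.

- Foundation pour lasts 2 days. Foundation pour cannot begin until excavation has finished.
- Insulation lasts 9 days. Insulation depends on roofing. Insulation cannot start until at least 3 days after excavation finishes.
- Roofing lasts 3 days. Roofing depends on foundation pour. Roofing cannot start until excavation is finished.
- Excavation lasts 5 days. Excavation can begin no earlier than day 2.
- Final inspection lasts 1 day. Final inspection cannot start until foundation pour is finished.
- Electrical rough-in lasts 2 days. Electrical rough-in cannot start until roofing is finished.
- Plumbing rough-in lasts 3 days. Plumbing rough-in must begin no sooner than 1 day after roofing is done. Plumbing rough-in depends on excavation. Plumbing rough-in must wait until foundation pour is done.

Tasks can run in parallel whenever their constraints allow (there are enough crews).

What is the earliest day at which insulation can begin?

After its own release at day 2, excavation can start at day 2 and finishes at day 7.
After excavation (finishes day 7), foundation pour can start at day 7 and finishes at day 9.
For roofing: foundation pour (finishes day 9); excavation (finishes day 7). Taking the maximum gives a start of day 9, and it finishes at 9 + 3 = day 12.
Insulation waits on roofing (finishes day 12); excavation (finishes day 7, plus 3-day gap → day 10). The latest of these is day 12, which is the earliest insulation can start.

12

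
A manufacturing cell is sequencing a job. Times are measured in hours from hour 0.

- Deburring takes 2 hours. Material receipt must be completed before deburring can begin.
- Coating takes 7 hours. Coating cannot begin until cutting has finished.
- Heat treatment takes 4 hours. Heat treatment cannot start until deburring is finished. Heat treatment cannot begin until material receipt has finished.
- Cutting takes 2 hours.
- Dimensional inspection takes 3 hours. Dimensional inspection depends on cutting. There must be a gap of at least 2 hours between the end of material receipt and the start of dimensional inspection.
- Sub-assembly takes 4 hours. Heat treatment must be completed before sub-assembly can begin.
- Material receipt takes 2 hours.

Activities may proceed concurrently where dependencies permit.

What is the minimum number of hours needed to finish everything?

Cutting can start immediately at hour 0; it finishes at hour 2.
After cutting (finishes hour 2), coating can start at hour 2 and finishes at hour 9.
Material receipt has no prerequisites, so it starts at hour 0 and finishes at hour 2.
Dimensional inspection cannot start until cutting (finishes hour 2); material receipt (finishes hour 2, plus 2-hour gap → hour 4). The controlling bound is hour 4, so dimensional inspection finishes at 4 + 3 = hour 7.
Deburring waits on material receipt (finishes hour 2), so it starts at hour 2 and finishes at 2 + 2 = hour 4.
Heat treatment has to wait for deburring (finishes hour 4); material receipt (finishes hour 2). The latest of these is hour 4, so heat treatment runs hour 4 to 4 + 4 = hour 8.
After heat treatment (finishes hour 8), sub-assembly can start at hour 8 and finishes at hour 12.
All tasks are finished once the last one completes. Finish times: Material receipt at 2, Cutting at 2, Deburring at 4, Heat treatment at 8, Dimensional inspection at 7, Coating at 9, Sub-assembly at 12. The latest is hour 12.

12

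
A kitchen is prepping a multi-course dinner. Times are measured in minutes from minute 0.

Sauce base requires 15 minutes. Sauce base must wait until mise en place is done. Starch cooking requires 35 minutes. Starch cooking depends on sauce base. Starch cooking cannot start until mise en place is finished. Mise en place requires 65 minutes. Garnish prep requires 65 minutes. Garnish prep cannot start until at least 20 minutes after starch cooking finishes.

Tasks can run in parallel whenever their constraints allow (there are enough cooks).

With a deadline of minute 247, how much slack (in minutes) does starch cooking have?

47

Mise en place has no prerequisites, so it starts at minute 0 and finishes at minute 65.
After mise en place (finishes minute 65), sauce base can start at minute 65 and finishes at minute 80.
For starch cooking: sauce base (finishes minute 80); mise en place (finishes minute 65). Taking the maximum gives a start of minute 80, and it finishes at 80 + 35 = minute 115.

Working backward from the deadline:
Nothing follows garnish prep; the deadline of minute 247 is its only limit. It must start by 247 − 65 = minute 182.
Since garnish prep (must start by minute 182, minus 20-minute gap → minute 162) depends on it, starch cooking must finish by minute 162. Backing off its 35-minute duration gives a latest start of minute 127.
So starch cooking can start as early as minute 80 and as late as minute 127, giving 127 − 80 = 47 minutes of slack.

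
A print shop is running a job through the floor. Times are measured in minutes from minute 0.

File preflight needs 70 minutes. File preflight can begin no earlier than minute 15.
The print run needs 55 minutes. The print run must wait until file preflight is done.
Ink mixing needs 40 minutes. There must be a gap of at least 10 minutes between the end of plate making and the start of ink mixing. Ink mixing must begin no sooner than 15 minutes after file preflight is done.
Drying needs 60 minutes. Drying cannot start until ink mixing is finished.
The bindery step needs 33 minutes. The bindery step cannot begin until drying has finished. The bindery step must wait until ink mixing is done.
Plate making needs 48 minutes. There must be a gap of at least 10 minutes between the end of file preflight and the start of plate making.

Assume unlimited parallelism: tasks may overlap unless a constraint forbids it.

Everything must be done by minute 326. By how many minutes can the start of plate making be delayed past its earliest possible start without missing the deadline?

40

After its own release at minute 15, file preflight can start at minute 15 and finishes at minute 85.
Plate making cannot begin until file preflight (finishes minute 85, plus 10-minute gap → minute 95). It runs from minute 95 to 95 + 48 = minute 143.

Working backward from the deadline:
To finish by minute 326, the bindery step (duration 33) must start no later than minute 293.
Since the bindery step (must start by minute 293) depends on it, drying must finish by minute 293. Backing off its 60-minute duration gives a latest start of minute 233.
Ink mixing has several dependents: drying (must start by minute 233); the bindery step (must start by minute 293). The earliest of those limits is minute 233, so ink mixing must start by 233 − 40 = minute 193.
Plate making has to be done before ink mixing (must start by minute 193, minus 10-minute gap → minute 183). That means finishing by minute 183, i.e. starting by 183 − 48 = minute 135.
So plate making can start as early as minute 95 and as late as minute 135, giving 135 − 95 = 40 minutes of slack.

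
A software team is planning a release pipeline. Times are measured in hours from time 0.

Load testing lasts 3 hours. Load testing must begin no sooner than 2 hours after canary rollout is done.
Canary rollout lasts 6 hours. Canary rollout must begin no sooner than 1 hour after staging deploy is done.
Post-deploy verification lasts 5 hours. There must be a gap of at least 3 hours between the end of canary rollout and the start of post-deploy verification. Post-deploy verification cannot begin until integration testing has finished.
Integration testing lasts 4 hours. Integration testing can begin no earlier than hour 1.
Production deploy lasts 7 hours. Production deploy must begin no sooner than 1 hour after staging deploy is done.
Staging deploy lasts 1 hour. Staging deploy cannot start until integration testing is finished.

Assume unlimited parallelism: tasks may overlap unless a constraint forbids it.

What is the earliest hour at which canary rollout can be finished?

Integration testing cannot begin until its own release at hour 1. It runs from hour 1 to 1 + 4 = hour 5.
Staging deploy waits on integration testing (finishes hour 5), so it starts at hour 5 and finishes at 5 + 1 = hour 6.
Canary rollout waits on staging deploy (finishes hour 6, plus 1-hour gap → hour 7), so it starts at hour 7 and finishes at 7 + 6 = hour 13.

13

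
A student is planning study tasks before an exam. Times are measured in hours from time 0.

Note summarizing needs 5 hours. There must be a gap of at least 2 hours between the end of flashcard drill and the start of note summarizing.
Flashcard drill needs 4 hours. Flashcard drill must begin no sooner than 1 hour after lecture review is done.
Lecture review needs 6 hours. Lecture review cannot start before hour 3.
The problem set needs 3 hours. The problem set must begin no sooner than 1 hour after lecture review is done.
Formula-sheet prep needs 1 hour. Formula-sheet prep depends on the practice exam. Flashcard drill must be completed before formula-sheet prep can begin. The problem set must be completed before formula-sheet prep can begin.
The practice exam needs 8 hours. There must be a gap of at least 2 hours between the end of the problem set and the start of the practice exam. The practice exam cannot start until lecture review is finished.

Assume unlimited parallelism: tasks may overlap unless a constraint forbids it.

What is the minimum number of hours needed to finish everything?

24

Lecture review cannot begin until its own release at hour 3. It runs from hour 3 to 3 + 6 = hour 9.
Flashcard drill waits on lecture review (finishes hour 9, plus 1-hour gap → hour 10), so it starts at hour 10 and finishes at 10 + 4 = hour 14.
After flashcard drill (finishes hour 14, plus 2-hour gap → hour 16), note summarizing can start at hour 16 and finishes at hour 21.
After lecture review (finishes hour 9, plus 1-hour gap → hour 10), the problem set can start at hour 10 and finishes at hour 13.
For the practice exam: the problem set (finishes hour 13, plus 2-hour gap → hour 15); lecture review (finishes hour 9). Taking the maximum gives a start of hour 15, and it finishes at 15 + 8 = hour 23.
Formula-sheet prep has to wait for the practice exam (finishes hour 23); flashcard drill (finishes hour 14); the problem set (finishes hour 13). The latest of these is hour 23, so formula-sheet prep runs hour 23 to 23 + 1 = hour 24.
All tasks are finished once the last one completes. Finish times: Lecture review at 9, The problem set at 13, Flashcard drill at 14, The practice exam at 23, Note summarizing at 21, Formula-sheet prep at 24. The latest is hour 24.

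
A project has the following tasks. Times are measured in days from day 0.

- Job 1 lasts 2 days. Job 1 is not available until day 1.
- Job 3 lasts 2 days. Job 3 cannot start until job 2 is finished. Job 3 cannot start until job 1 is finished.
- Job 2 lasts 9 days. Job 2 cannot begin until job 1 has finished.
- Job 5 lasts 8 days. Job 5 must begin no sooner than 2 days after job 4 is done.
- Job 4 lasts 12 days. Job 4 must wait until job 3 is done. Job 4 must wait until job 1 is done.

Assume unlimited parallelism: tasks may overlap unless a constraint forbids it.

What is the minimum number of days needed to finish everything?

Job 1 waits on its own release at day 1, so it starts at day 1 and finishes at 1 + 2 = day 3.
After job 1 (finishes day 3), job 2 can start at day 3 and finishes at day 12.
For job 3: job 2 (finishes day 12); job 1 (finishes day 3). Taking the maximum gives a start of day 12, and it finishes at 12 + 2 = day 14.
Job 4 needs all of job 3 (finishes day 14); job 1 (finishes day 3). That puts its earliest start at day 14; it finishes at 14 + 12 = day 26.
Job 5 cannot begin until job 4 (finishes day 26, plus 2-day gap → day 28). It runs from day 28 to 28 + 8 = day 36.
All tasks are finished once the last one completes. Finish times: Job 1 at 3, Job 2 at 12, Job 3 at 14, Job 4 at 26, Job 5 at 36. The latest is day 36.

36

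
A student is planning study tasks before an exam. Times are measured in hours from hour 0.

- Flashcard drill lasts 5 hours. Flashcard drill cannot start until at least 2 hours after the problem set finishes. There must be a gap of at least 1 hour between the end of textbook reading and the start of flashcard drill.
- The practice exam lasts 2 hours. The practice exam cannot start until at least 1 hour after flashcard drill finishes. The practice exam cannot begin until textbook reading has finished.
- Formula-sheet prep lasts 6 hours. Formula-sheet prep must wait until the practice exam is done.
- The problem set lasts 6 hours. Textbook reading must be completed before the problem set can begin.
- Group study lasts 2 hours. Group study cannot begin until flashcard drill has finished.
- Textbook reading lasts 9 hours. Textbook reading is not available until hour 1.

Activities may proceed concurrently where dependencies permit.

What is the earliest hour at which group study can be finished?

25

Textbook reading cannot begin until its own release at hour 1. It runs from hour 1 to 1 + 9 = hour 10.
After textbook reading (finishes hour 10), the problem set can start at hour 10 and finishes at hour 16.
Flashcard drill has to wait for the problem set (finishes hour 16, plus 2-hour gap → hour 18); textbook reading (finishes hour 10, plus 1-hour gap → hour 11). The latest of these is hour 18, so flashcard drill runs hour 18 to 18 + 5 = hour 23.
Group study cannot begin until flashcard drill (finishes hour 23). It runs from hour 23 to 23 + 2 = hour 25.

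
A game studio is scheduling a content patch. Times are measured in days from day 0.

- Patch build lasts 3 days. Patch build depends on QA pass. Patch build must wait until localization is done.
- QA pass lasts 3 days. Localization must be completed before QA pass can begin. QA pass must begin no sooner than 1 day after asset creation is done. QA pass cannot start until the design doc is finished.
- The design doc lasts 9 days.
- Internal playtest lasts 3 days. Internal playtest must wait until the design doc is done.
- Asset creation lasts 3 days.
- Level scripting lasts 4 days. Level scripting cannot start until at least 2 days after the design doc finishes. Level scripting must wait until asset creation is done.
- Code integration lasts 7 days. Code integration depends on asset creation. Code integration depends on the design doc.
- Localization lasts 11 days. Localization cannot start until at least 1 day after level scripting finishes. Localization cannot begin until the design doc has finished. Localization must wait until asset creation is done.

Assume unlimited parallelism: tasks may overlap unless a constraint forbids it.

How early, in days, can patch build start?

30

Nothing blocks asset creation, so it runs from day 0 to day 3.
The design doc has no prerequisites, so it starts at day 0 and finishes at day 9.
Level scripting has to wait for the design doc (finishes day 9, plus 2-day gap → day 11); asset creation (finishes day 3). The latest of these is day 11, so level scripting runs day 11 to 11 + 4 = day 15.
Localization has to wait for level scripting (finishes day 15, plus 1-day gap → day 16); the design doc (finishes day 9); asset creation (finishes day 3). The latest of these is day 16, so localization runs day 16 to 16 + 11 = day 27.
QA pass needs all of localization (finishes day 27); asset creation (finishes day 3, plus 1-day gap → day 4); the design doc (finishes day 9). That puts its earliest start at day 27; it finishes at 27 + 3 = day 30.
Patch build waits on QA pass (finishes day 30); localization (finishes day 27). The latest of these is day 30, which is the earliest patch build can start.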